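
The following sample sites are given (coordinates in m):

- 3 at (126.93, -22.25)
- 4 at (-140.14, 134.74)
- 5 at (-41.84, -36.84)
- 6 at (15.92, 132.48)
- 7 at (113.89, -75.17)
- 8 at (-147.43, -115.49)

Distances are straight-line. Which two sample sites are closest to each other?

3 and 7

Pairwise distances:
3–4: 309.79 m
3–5: 169.40 m
3–6: 190.43 m
3–7: 54.50 m
3–8: 289.77 m
4–5: 197.74 m
4–6: 156.08 m
4–7: 329.54 m
4–8: 250.34 m
5–6: 178.90 m
5–7: 160.38 m
5–8: 131.66 m
6–7: 229.60 m
6–8: 296.94 m
7–8: 264.41 m
Closest pair: 3–7 at 54.50 m.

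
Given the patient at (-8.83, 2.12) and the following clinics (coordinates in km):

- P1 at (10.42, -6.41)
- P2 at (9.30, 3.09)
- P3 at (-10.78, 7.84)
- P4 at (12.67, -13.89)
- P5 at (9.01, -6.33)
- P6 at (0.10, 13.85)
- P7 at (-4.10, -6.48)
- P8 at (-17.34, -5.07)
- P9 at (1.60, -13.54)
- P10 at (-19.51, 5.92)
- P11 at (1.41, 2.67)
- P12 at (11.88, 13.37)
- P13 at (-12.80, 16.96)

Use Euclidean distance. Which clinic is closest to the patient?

P3

Distances from (-8.83, 2.12):
P1: 21.06 km
P2: 18.16 km
P3: 6.04 km
P4: 26.81 km
P5: 19.74 km
P6: 14.74 km
P7: 9.81 km
P8: 11.14 km
P9: 18.82 km
P10: 11.34 km
P11: 10.25 km
P12: 23.57 km
P13: 15.36 km
Minimum: P3 at 6.04 km.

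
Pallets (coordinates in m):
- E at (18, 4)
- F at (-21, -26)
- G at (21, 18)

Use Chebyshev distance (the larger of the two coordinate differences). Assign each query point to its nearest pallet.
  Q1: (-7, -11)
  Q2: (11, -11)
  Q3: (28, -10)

Q1 at (-7, -11):
  E: 25 m
  F: 15 m
  G: 29 m
  → nearest: F (15 m)
Q2 at (11, -11):
  E: 15 m
  F: 32 m
  G: 29 m
  → nearest: E (15 m)
Q3 at (28, -10):
  E: 14 m
  F: 49 m
  G: 28 m
  → nearest: E (14 m)

Q1→F; Q2→E; Q3→E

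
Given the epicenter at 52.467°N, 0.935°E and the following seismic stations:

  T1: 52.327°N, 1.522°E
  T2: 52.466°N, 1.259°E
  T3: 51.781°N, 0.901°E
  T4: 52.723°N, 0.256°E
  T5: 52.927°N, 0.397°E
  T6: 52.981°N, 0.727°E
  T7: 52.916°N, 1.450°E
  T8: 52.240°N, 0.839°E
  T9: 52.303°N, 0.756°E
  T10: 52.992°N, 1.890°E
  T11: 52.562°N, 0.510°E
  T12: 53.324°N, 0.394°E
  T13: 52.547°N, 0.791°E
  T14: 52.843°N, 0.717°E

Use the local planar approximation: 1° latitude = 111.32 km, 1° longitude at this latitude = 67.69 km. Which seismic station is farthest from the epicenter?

Distances from 52.467°N, 0.935°E:
T1: 42.681 km
T2: 21.932 km
T3: 76.400 km
T4: 54.079 km
T5: 62.836 km
T6: 58.925 km
T7: 60.939 km
T8: 26.092 km
T9: 21.911 km
T10: 87.146 km
T11: 30.650 km
T12: 102.188 km
T13: 13.203 km
T14: 44.381 km
Maximum: T12 at 102.188 km.

T12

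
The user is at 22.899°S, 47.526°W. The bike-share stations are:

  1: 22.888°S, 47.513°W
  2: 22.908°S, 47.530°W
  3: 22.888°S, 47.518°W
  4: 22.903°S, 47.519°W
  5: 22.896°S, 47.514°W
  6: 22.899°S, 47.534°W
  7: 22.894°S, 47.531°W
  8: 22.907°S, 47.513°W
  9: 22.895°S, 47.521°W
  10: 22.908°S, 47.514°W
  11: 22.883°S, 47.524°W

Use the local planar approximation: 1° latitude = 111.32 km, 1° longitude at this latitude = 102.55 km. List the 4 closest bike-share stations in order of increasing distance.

Distances from 22.899°S, 47.526°W:
1: 1.810 km
2: 1.083 km
3: 1.474 km
4: 0.845 km
5: 1.275 km
6: 0.820 km
7: 0.757 km
8: 1.603 km
9: 0.679 km
10: 1.587 km
11: 1.793 km
Sorted: 9 (0.679 km) < 7 (0.757 km) < 6 (0.820 km) < 4 (0.845 km) < 2 (1.083 km) < 5 (1.275 km) < …

9, 7, 6, 4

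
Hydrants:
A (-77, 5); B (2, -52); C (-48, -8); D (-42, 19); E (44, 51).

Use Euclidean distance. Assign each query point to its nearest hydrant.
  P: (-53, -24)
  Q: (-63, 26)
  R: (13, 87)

P at (-53, -24):
  A: 37.6
  B: 61.7
  C: 16.8
  D: 44.4
  E: 122.6
  → nearest: C (16.8)
Q at (-63, 26):
  A: 25.2
  B: 101.5
  C: 37.2
  D: 22.1
  E: 109.9
  → nearest: D (22.1)
R at (13, 87):
  A: 121.8
  B: 139.4
  C: 112.9
  D: 87.5
  E: 47.5
  → nearest: E (47.5)

P→C; Q→D; R→E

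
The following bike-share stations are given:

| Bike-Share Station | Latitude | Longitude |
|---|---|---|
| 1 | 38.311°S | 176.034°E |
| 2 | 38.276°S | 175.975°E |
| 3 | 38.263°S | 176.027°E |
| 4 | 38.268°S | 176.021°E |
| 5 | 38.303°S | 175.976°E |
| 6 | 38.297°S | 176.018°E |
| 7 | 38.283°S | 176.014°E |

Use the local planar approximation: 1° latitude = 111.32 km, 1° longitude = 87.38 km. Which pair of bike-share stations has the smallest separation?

Pairwise distances:
1–2: √((0.035·111.32)² + (-0.059·87.38)²) = √(15.18037 + 26.57836) = 6.462 km
1–3: √((0.048·111.32)² + (-0.007·87.38)²) = √(28.55150 + 0.37413) = 5.378 km
1–4: √((0.043·111.32)² + (-0.013·87.38)²) = √(22.91307 + 1.29036) = 4.920 km
1–5: √((0.008·111.32)² + (-0.058·87.38)²) = √(0.79310 + 25.68503) = 5.146 km
1–6: √((0.014·111.32)² + (-0.016·87.38)²) = √(2.42886 + 1.95463) = 2.094 km
1–7: √((0.028·111.32)² + (-0.020·87.38)²) = √(9.71544 + 3.05411) = 3.573 km
2–3: √((0.013·111.32)² + (0.052·87.38)²) = √(2.09427 + 20.64575) = 4.769 km
2–4: √((0.008·111.32)² + (0.046·87.38)²) = √(0.79310 + 16.15622) = 4.117 km
2–5: √((-0.027·111.32)² + (0.001·87.38)²) = √(9.03387 + 0.00764) = 3.007 km
2–6: √((-0.021·111.32)² + (0.043·87.38)²) = √(5.46493 + 14.11760) = 4.425 km
2–7: √((-0.007·111.32)² + (0.039·87.38)²) = √(0.60721 + 11.61324) = 3.496 km
3–4: √((-0.005·111.32)² + (-0.006·87.38)²) = √(0.30980 + 0.27487) = 0.765 km
3–5: √((-0.040·111.32)² + (-0.051·87.38)²) = √(19.82743 + 19.85932) = 6.300 km
3–6: √((-0.034·111.32)² + (-0.009·87.38)²) = √(14.32532 + 0.61846) = 3.866 km
3–7: √((-0.020·111.32)² + (-0.013·87.38)²) = √(4.95686 + 1.29036) = 2.499 km
4–5: √((-0.035·111.32)² + (-0.045·87.38)²) = √(15.18037 + 15.46141) = 5.536 km
4–6: √((-0.029·111.32)² + (-0.003·87.38)²) = √(10.42179 + 0.06872) = 3.239 km
4–7: √((-0.015·111.32)² + (-0.007·87.38)²) = √(2.78823 + 0.37413) = 1.778 km
5–6: √((0.006·111.32)² + (0.042·87.38)²) = √(0.44612 + 13.46861) = 3.730 km
5–7: √((0.020·111.32)² + (0.038·87.38)²) = √(4.95686 + 11.02532) = 3.998 km
6–7: √((0.014·111.32)² + (-0.004·87.38)²) = √(2.42886 + 0.12216) = 1.597 km
Closest pair: 3–4 at 0.765 km.

3 and 4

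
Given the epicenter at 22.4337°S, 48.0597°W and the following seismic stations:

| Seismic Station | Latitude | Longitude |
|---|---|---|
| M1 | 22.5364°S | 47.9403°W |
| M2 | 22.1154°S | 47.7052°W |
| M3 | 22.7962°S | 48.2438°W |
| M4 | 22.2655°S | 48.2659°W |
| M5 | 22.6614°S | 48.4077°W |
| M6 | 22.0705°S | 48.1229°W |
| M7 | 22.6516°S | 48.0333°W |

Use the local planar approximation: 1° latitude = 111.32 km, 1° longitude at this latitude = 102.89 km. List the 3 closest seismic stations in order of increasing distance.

Distances from 22.4337°S, 48.0597°W:
M1: √((-0.1027·111.32)² + (0.1194·102.89)²) = √(130.703520 + 150.922847) = 16.7817 km
M2: √((0.3183·111.32)² + (0.3545·102.89)²) = √(1255.508544 + 1330.389515) = 50.8517 km
M3: √((-0.3625·111.32)² + (-0.1841·102.89)²) = √(1628.404962 + 358.801220) = 44.5781 km
M4: √((0.1682·111.32)² + (-0.2062·102.89)²) = √(350.589075 + 450.115177) = 28.2967 km
M5: √((-0.2277·111.32)² + (-0.3480·102.89)²) = √(642.499001 + 1282.049585) = 43.8697 km
M6: √((0.3632·111.32)² + (-0.0632·102.89)²) = √(1634.700047 + 42.284431) = 40.9510 km
M7: √((-0.2179·111.32)² + (0.0264·102.89)²) = √(588.384002 + 7.378264) = 24.4082 km
Sorted: M1 (16.7817 km) < M7 (24.4082 km) < M4 (28.2967 km) < M6 (40.9510 km) < M5 (43.8697 km) < …

M1, M7, M4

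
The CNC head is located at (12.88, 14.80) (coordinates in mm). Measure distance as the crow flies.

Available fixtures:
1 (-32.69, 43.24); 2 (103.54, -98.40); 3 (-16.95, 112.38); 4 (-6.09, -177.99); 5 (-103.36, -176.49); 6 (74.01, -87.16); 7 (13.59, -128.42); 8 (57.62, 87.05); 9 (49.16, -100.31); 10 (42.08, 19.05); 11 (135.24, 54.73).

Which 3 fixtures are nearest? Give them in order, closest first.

Distances from (12.88, 14.80):
1: √((-45.57)² + (28.44)²) = √(2076.6249 + 808.8336) = 53.72 mm
2: √((90.66)² + (-113.20)²) = √(8219.2356 + 12814.2400) = 145.03 mm
3: √((-29.83)² + (97.58)²) = √(889.8289 + 9521.8564) = 102.04 mm
4: √((-18.97)² + (-192.79)²) = √(359.8609 + 37167.9841) = 193.72 mm
5: √((-116.24)² + (-191.29)²) = √(13511.7376 + 36591.8641) = 223.84 mm
6: √((61.13)² + (-101.96)²) = √(3736.8769 + 10395.8416) = 118.88 mm
7: √((0.71)² + (-143.22)²) = √(0.5041 + 20511.9684) = 143.22 mm
8: √((44.74)² + (72.25)²) = √(2001.6676 + 5220.0625) = 84.98 mm
9: √((36.28)² + (-115.11)²) = √(1316.2384 + 13250.3121) = 120.69 mm
10: √((29.20)² + (4.25)²) = √(852.6400 + 18.0625) = 29.51 mm
11: √((122.36)² + (39.93)²) = √(14971.9696 + 1594.4049) = 128.71 mm
Sorted: 10 (29.51 mm) < 1 (53.72 mm) < 8 (84.98 mm) < 3 (102.04 mm) < 6 (118.88 mm) < …

10, 1, 8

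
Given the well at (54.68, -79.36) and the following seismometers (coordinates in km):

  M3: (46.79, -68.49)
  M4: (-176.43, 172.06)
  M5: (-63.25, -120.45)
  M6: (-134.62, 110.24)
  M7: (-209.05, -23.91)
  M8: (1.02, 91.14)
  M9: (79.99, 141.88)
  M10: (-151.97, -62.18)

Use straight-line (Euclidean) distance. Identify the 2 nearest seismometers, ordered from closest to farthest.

M3, M5

Distances from (54.68, -79.36):
M3: 13.43 km
M4: 341.50 km
M5: 124.88 km
M6: 267.92 km
M7: 269.50 km
M8: 178.74 km
M9: 222.68 km
M10: 207.36 km
Sorted: M3 (13.43 km) < M5 (124.88 km) < M8 (178.74 km) < M10 (207.36 km) < …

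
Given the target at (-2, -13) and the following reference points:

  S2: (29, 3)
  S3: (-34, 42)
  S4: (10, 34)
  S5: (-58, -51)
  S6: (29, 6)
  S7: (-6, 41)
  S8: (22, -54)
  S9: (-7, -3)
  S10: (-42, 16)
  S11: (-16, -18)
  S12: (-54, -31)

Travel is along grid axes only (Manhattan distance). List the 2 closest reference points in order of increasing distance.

S9, S11

Distances from (-2, -13):
S2: |31| + |16| = 31 + 16 = 47
S3: |-32| + |55| = 32 + 55 = 87
S4: |12| + |47| = 12 + 47 = 59
S5: |-56| + |-38| = 56 + 38 = 94
S6: |31| + |19| = 31 + 19 = 50
S7: |-4| + |54| = 4 + 54 = 58
S8: |24| + |-41| = 24 + 41 = 65
S9: |-5| + |10| = 5 + 10 = 15
S10: |-40| + |29| = 40 + 29 = 69
S11: |-14| + |-5| = 14 + 5 = 19
S12: |-52| + |-18| = 52 + 18 = 70
Sorted: S9 (15) < S11 (19) < S2 (47) < S6 (50) < …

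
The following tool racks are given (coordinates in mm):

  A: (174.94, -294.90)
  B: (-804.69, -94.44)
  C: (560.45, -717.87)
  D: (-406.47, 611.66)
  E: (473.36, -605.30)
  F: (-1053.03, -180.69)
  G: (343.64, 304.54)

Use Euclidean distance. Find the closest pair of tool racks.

C and E

Pairwise distances:
C–E: 142.33 mm
B–F: 262.89 mm
A–E: 430.58 mm
A–C: 572.30 mm
A–G: 622.73 mm
D–G: 810.55 mm
B–D: 810.65 mm
E–G: 919.04 mm
A–B: 999.93 mm
D–F: 1022.67 mm
C–G: 1045.15 mm
A–D: 1076.98 mm
B–G: 1215.67 mm
A–F: 1233.27 mm
B–E: 1376.37 mm
F–G: 1478.56 mm
B–C: 1500.76 mm
D–E: 1501.70 mm
E–F: 1584.35 mm
C–D: 1643.95 mm
C–F: 1700.55 mm
Closest pair: C–E at 142.33 mm.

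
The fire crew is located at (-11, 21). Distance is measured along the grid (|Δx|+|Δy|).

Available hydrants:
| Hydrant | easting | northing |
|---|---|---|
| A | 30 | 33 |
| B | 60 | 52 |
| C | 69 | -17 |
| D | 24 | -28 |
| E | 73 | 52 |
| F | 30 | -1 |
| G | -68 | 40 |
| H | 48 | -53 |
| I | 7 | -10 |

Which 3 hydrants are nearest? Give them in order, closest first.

I, A, F

Distances from (-11, 21):
A: |41| + |12| = 41 + 12 = 53
B: |71| + |31| = 71 + 31 = 102
C: |80| + |-38| = 80 + 38 = 118
D: |35| + |-49| = 35 + 49 = 84
E: |84| + |31| = 84 + 31 = 115
F: |41| + |-22| = 41 + 22 = 63
G: |-57| + |19| = 57 + 19 = 76
H: |59| + |-74| = 59 + 74 = 133
I: |18| + |-31| = 18 + 31 = 49
Sorted: I (49) < A (53) < F (63) < G (76) < D (84) < …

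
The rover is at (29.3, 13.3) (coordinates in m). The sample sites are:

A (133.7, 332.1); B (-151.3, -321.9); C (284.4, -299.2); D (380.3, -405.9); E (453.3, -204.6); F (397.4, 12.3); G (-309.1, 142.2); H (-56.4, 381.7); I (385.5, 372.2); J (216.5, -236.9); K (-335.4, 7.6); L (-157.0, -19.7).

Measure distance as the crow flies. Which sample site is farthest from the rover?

Distances from (29.3, 13.3):
A: 335.5 m
B: 380.8 m
C: 403.4 m
D: 546.7 m
E: 476.7 m
F: 368.1 m
G: 362.1 m
H: 378.2 m
I: 505.7 m
J: 312.5 m
K: 364.7 m
L: 189.2 m
Maximum: D at 546.7 m.

D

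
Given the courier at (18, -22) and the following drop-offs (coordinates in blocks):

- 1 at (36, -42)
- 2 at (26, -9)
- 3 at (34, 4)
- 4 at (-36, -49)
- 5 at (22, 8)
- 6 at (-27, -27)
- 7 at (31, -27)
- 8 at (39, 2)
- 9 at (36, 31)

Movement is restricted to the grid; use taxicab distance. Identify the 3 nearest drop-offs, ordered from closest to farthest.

7, 2, 5

Distances from (18, -22):
1: 38 blocks
2: 21 blocks
3: 42 blocks
4: 81 blocks
5: 34 blocks
6: 50 blocks
7: 18 blocks
8: 45 blocks
9: 71 blocks
Sorted: 7 (18 blocks) < 2 (21 blocks) < 5 (34 blocks) < 1 (38 blocks) < 3 (42 blocks) < …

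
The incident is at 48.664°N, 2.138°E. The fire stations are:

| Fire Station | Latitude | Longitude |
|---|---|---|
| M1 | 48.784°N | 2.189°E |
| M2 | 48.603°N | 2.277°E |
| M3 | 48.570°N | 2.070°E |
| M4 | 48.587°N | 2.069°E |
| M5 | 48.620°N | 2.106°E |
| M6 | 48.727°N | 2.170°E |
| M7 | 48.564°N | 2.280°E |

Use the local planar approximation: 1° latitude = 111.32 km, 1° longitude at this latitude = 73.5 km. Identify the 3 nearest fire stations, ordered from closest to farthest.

Distances from 48.664°N, 2.138°E:
M1: 13.874 km
M2: 12.267 km
M3: 11.596 km
M4: 9.960 km
M5: 5.434 km
M6: 7.397 km
M7: 15.260 km
Sorted: M5 (5.434 km) < M6 (7.397 km) < M4 (9.960 km) < M3 (11.596 km) < M2 (12.267 km) < …

M5, M6, M4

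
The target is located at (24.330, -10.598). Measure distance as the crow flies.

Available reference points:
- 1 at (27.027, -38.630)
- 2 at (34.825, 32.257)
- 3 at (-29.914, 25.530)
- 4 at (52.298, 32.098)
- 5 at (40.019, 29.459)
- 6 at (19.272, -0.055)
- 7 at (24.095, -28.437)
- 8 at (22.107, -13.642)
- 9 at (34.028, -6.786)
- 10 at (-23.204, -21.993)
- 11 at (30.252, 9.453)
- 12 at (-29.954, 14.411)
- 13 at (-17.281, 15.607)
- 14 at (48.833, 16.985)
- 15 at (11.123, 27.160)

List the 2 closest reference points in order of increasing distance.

Distances from (24.330, -10.598):
1: √((2.697)² + (-28.032)²) = √(7.27381 + 785.79302) = 28.161
2: √((10.495)² + (42.855)²) = √(110.14503 + 1836.55102) = 44.121
3: √((-54.244)² + (36.128)²) = √(2942.41154 + 1305.23238) = 65.174
4: √((27.968)² + (42.696)²) = √(782.20902 + 1822.94842) = 51.041
5: √((15.689)² + (40.057)²) = √(246.14472 + 1604.56325) = 43.020
6: √((-5.058)² + (10.543)²) = √(25.58336 + 111.15485) = 11.694
7: √((-0.235)² + (-17.839)²) = √(0.05522 + 318.22992) = 17.841
8: √((-2.223)² + (-3.044)²) = √(4.94173 + 9.26594) = 3.769
9: √((9.698)² + (3.812)²) = √(94.05120 + 14.53134) = 10.420
10: √((-47.534)² + (-11.395)²) = √(2259.48116 + 129.84602) = 48.881
11: √((5.922)² + (20.051)²) = √(35.07008 + 402.04260) = 20.907
12: √((-54.284)² + (25.009)²) = √(2946.75266 + 625.45008) = 59.768
13: √((-41.611)² + (26.205)²) = √(1731.47532 + 686.70202) = 49.175
14: √((24.503)² + (27.583)²) = √(600.39701 + 760.82189) = 36.895
15: √((-13.207)² + (37.758)²) = √(174.42485 + 1425.66656) = 40.001
Sorted: 8 (3.769) < 9 (10.420) < 6 (11.694) < 7 (17.841) < …

8, 9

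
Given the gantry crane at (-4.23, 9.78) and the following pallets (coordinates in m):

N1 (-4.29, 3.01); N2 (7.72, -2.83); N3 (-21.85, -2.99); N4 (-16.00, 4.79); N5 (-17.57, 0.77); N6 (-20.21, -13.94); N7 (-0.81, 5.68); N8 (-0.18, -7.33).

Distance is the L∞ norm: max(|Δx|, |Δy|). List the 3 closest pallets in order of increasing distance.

Distances from (-4.23, 9.78):
N1: max(|-0.06|, |-6.77|) = 6.77 m
N2: max(|11.95|, |-12.61|) = 12.61 m
N3: max(|-17.62|, |-12.77|) = 17.62 m
N4: max(|-11.77|, |-4.99|) = 11.77 m
N5: max(|-13.34|, |-9.01|) = 13.34 m
N6: max(|-15.98|, |-23.72|) = 23.72 m
N7: max(|3.42|, |-4.10|) = 4.10 m
N8: max(|4.05|, |-17.11|) = 17.11 m
Sorted: N7 (4.10 m) < N1 (6.77 m) < N4 (11.77 m) < N2 (12.61 m) < N5 (13.34 m) < …

N7, N1, N4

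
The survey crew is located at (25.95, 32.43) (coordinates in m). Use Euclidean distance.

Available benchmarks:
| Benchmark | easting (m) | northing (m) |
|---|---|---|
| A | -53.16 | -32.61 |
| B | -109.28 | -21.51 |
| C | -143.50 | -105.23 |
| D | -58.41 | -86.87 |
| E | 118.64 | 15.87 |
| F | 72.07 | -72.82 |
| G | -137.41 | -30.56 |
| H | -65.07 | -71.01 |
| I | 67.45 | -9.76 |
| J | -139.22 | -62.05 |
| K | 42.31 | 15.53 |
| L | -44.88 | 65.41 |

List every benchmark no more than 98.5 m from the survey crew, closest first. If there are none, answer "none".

K, I, L, E

Distances from (25.95, 32.43):
A: 102.41 m
B: 145.59 m
C: 218.32 m
D: 146.11 m
E: 94.16 m
F: 114.91 m
G: 175.08 m
H: 137.78 m
I: 59.18 m
J: 190.28 m
K: 23.52 m
L: 78.13 m
Threshold 98.5 m: K (23.52 m), I (59.18 m), L (78.13 m), E (94.16 m) are within range.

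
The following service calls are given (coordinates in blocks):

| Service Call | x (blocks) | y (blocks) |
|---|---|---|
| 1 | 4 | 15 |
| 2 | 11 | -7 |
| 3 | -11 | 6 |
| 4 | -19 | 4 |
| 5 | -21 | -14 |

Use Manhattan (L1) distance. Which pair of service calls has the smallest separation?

Pairwise distances:
1–2: |7| + |-22| = 7 + 22 = 29 blocks
1–3: |-15| + |-9| = 15 + 9 = 24 blocks
1–4: |-23| + |-11| = 23 + 11 = 34 blocks
1–5: |-25| + |-29| = 25 + 29 = 54 blocks
2–3: |-22| + |13| = 22 + 13 = 35 blocks
2–4: |-30| + |11| = 30 + 11 = 41 blocks
2–5: |-32| + |-7| = 32 + 7 = 39 blocks
3–4: |-8| + |-2| = 8 + 2 = 10 blocks
3–5: |-10| + |-20| = 10 + 20 = 30 blocks
4–5: |-2| + |-18| = 2 + 18 = 20 blocks
Closest pair: 3–4 at 10 blocks.

3 and 4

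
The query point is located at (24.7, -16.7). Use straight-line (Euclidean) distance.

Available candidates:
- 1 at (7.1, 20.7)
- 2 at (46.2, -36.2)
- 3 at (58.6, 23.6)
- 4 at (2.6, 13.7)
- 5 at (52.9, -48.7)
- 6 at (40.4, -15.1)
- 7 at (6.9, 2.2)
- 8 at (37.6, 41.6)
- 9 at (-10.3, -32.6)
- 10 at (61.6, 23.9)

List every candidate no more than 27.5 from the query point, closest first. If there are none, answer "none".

Distances from (24.7, -16.7):
1: √((-17.6)² + (37.4)²) = √(309.760 + 1398.760) = 41.3
2: √((21.5)² + (-19.5)²) = √(462.250 + 380.250) = 29.0
3: √((33.9)² + (40.3)²) = √(1149.210 + 1624.090) = 52.7
4: √((-22.1)² + (30.4)²) = √(488.410 + 924.160) = 37.6
5: √((28.2)² + (-32.0)²) = √(795.240 + 1024.000) = 42.7
6: √((15.7)² + (1.6)²) = √(246.490 + 2.560) = 15.8
7: √((-17.8)² + (18.9)²) = √(316.840 + 357.210) = 26.0
8: √((12.9)² + (58.3)²) = √(166.410 + 3398.890) = 59.7
9: √((-35.0)² + (-15.9)²) = √(1225.000 + 252.810) = 38.4
10: √((36.9)² + (40.6)²) = √(1361.610 + 1648.360) = 54.9
Threshold 27.5: 6 (15.8), 7 (26.0) are within range.

6, 7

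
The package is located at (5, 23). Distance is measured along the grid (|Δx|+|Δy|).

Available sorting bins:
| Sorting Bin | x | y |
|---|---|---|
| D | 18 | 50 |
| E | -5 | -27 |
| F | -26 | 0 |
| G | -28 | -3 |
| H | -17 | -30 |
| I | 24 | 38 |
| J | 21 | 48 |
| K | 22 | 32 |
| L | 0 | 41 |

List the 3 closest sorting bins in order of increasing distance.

L, K, I

Distances from (5, 23):
D: 40
E: 60
F: 54
G: 59
H: 75
I: 34
J: 41
K: 26
L: 23
Sorted: L (23) < K (26) < I (34) < D (40) < J (41) < …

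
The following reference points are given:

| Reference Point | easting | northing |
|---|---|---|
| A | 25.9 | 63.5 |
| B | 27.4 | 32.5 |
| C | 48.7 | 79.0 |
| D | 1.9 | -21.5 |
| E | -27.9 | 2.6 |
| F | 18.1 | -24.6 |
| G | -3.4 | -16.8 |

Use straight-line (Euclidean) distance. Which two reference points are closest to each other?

D and G

Pairwise distances:
D–G: √((-5.3)² + (4.7)²) = √(28.090 + 22.090) = 7.1
D–F: √((16.2)² + (-3.1)²) = √(262.440 + 9.610) = 16.5
F–G: √((-21.5)² + (7.8)²) = √(462.250 + 60.840) = 22.9
A–C: √((22.8)² + (15.5)²) = √(519.840 + 240.250) = 27.6
A–B: √((1.5)² + (-31.0)²) = √(2.250 + 961.000) = 31.0
E–G: √((24.5)² + (-19.4)²) = √(600.250 + 376.360) = 31.3
D–E: √((-29.8)² + (24.1)²) = √(888.040 + 580.810) = 38.3
B–C: √((21.3)² + (46.5)²) = √(453.690 + 2162.250) = 51.1
E–F: √((46.0)² + (-27.2)²) = √(2116.000 + 739.840) = 53.4
B–F: √((-9.3)² + (-57.1)²) = √(86.490 + 3260.410) = 57.9
B–G: √((-30.8)² + (-49.3)²) = √(948.640 + 2430.490) = 58.1
B–D: √((-25.5)² + (-54.0)²) = √(650.250 + 2916.000) = 59.7
B–E: √((-55.3)² + (-29.9)²) = √(3058.090 + 894.010) = 62.9
A–E: √((-53.8)² + (-60.9)²) = √(2894.440 + 3708.810) = 81.3
A–G: √((-29.3)² + (-80.3)²) = √(858.490 + 6448.090) = 85.5
A–D: √((-24.0)² + (-85.0)²) = √(576.000 + 7225.000) = 88.3
A–F: √((-7.8)² + (-88.1)²) = √(60.840 + 7761.610) = 88.4
C–F: √((-30.6)² + (-103.6)²) = √(936.360 + 10732.960) = 108.0
C–E: √((-76.6)² + (-76.4)²) = √(5867.560 + 5836.960) = 108.2
C–G: √((-52.1)² + (-95.8)²) = √(2714.410 + 9177.640) = 109.1
C–D: √((-46.8)² + (-100.5)²) = √(2190.240 + 10100.250) = 110.9
Closest pair: D–G at 7.1.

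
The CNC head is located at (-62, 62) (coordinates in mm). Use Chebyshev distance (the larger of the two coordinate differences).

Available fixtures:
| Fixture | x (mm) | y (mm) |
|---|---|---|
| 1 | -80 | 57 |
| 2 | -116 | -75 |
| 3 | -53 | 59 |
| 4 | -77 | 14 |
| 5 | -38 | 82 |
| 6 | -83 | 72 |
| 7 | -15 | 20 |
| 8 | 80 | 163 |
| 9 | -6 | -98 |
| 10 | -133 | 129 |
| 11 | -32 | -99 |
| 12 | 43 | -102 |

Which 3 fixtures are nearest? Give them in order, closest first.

Distances from (-62, 62):
1: 18 mm
2: 137 mm
3: 9 mm
4: 48 mm
5: 24 mm
6: 21 mm
7: 47 mm
8: 142 mm
9: 160 mm
10: 71 mm
11: 161 mm
12: 164 mm
Sorted: 3 (9 mm) < 1 (18 mm) < 6 (21 mm) < 5 (24 mm) < 7 (47 mm) < …

3, 1, 6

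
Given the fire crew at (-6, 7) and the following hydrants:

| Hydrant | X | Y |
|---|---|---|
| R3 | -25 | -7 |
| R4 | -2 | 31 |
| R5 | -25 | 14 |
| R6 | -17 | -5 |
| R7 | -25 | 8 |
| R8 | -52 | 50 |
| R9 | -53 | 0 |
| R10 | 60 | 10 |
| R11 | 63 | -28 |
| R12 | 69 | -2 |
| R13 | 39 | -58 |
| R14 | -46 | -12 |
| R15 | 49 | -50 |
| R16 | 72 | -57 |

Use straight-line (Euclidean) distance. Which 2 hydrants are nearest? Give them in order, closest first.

Distances from (-6, 7):
R3: √((-19)² + (-14)²) = √(361.000 + 196.000) = 23.6
R4: √((4)² + (24)²) = √(16.000 + 576.000) = 24.3
R5: √((-19)² + (7)²) = √(361.000 + 49.000) = 20.2
R6: √((-11)² + (-12)²) = √(121.000 + 144.000) = 16.3
R7: √((-19)² + (1)²) = √(361.000 + 1.000) = 19.0
R8: √((-46)² + (43)²) = √(2116.000 + 1849.000) = 63.0
R9: √((-47)² + (-7)²) = √(2209.000 + 49.000) = 47.5
R10: √((66)² + (3)²) = √(4356.000 + 9.000) = 66.1
R11: √((69)² + (-35)²) = √(4761.000 + 1225.000) = 77.4
R12: √((75)² + (-9)²) = √(5625.000 + 81.000) = 75.5
R13: √((45)² + (-65)²) = √(2025.000 + 4225.000) = 79.1
R14: √((-40)² + (-19)²) = √(1600.000 + 361.000) = 44.3
R15: √((55)² + (-57)²) = √(3025.000 + 3249.000) = 79.2
R16: √((78)² + (-64)²) = √(6084.000 + 4096.000) = 100.9
Sorted: R6 (16.3) < R7 (19.0) < R5 (20.2) < R3 (23.6) < …

R6, R7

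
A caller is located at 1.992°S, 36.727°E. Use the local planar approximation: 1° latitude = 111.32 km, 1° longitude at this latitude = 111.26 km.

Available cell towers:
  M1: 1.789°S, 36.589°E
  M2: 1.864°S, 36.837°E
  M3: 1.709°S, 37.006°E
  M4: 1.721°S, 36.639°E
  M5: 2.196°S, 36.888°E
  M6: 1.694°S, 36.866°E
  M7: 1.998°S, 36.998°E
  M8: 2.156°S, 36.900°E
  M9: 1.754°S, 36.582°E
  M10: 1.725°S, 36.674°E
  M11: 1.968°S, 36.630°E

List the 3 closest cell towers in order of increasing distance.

Distances from 1.992°S, 36.727°E:
M1: 27.320 km
M2: 18.783 km
M3: 44.227 km
M4: 31.717 km
M5: 28.924 km
M6: 36.601 km
M7: 30.159 km
M8: 26.529 km
M9: 31.019 km
M10: 30.302 km
M11: 11.118 km
Sorted: M11 (11.118 km) < M2 (18.783 km) < M8 (26.529 km) < M1 (27.320 km) < M5 (28.924 km) < …

M11, M2, M8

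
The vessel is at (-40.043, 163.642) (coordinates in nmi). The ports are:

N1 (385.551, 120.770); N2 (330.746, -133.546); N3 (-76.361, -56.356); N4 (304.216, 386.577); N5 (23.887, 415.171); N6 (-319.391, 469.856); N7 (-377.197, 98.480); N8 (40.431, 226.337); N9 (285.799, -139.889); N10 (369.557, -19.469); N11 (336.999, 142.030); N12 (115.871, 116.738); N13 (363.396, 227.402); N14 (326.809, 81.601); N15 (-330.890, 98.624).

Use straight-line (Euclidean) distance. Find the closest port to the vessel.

Distances from (-40.043, 163.642):
N1: √((425.594)² + (-42.872)²) = √(181130.25284 + 1838.00838) = 427.748 nmi
N2: √((370.789)² + (-297.188)²) = √(137484.48252 + 88320.70734) = 475.190 nmi
N3: √((-36.318)² + (-219.998)²) = √(1318.99712 + 48399.12000) = 222.976 nmi
N4: √((344.259)² + (222.935)²) = √(118514.25908 + 49700.01422) = 410.139 nmi
N5: √((63.930)² + (251.529)²) = √(4087.04490 + 63266.83784) = 259.526 nmi
N6: √((-279.348)² + (306.214)²) = √(78035.30510 + 93767.01380) = 414.490 nmi
N7: √((-337.154)² + (-65.162)²) = √(113672.81972 + 4246.08624) = 343.393 nmi
N8: √((80.474)² + (62.695)²) = √(6476.06468 + 3930.66302) = 102.013 nmi
N9: √((325.842)² + (-303.531)²) = √(106173.00896 + 92131.06796) = 445.313 nmi
N10: √((409.600)² + (-183.111)²) = √(167772.16000 + 33529.63832) = 448.667 nmi
N11: √((377.042)² + (-21.612)²) = √(142160.66976 + 467.07854) = 377.661 nmi
N12: √((155.914)² + (-46.904)²) = √(24309.17540 + 2199.98522) = 162.816 nmi
N13: √((403.439)² + (63.760)²) = √(162763.02672 + 4065.33760) = 408.446 nmi
N14: √((366.852)² + (-82.041)²) = √(134580.38990 + 6730.72568) = 375.914 nmi
N15: √((-290.847)² + (-65.018)²) = √(84591.97741 + 4227.34032) = 298.026 nmi
Minimum: N8 at 102.013 nmi.

N8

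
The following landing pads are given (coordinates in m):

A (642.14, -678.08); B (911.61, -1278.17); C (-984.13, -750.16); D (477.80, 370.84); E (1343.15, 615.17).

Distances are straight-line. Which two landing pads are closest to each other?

A and B

Pairwise distances:
A–B: √((269.47)² + (-600.09)²) = √(72614.0809 + 360108.0081) = 657.82 m
A–C: √((-1626.27)² + (-72.08)²) = √(2644754.1129 + 5195.5264) = 1627.87 m
A–D: √((-164.34)² + (1048.92)²) = √(27007.6356 + 1100233.1664) = 1061.72 m
A–E: √((701.01)² + (1293.25)²) = √(491415.0201 + 1672495.5625) = 1471.02 m
B–C: √((-1895.74)² + (528.01)²) = √(3593830.1476 + 278794.5601) = 1967.90 m
B–D: √((-433.81)² + (1649.01)²) = √(188191.1161 + 2719233.9801) = 1705.12 m
B–E: √((431.54)² + (1893.34)²) = √(186226.7716 + 3584736.3556) = 1941.90 m
C–D: √((1461.93)² + (1121.00)²) = √(2137239.3249 + 1256641.0000) = 1842.25 m
C–E: √((2327.28)² + (1365.33)²) = √(5416232.1984 + 1864126.0089) = 2698.21 m
D–E: √((865.35)² + (244.33)²) = √(748830.6225 + 59697.1489) = 899.18 m
Closest pair: A–B at 657.82 m.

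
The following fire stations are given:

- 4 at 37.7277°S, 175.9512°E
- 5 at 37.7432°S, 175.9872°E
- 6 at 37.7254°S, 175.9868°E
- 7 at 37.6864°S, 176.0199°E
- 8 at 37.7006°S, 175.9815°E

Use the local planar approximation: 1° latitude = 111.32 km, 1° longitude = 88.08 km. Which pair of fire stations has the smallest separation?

5 and 6

Pairwise distances:
5–6: 1.9818 km
6–8: 2.7999 km
4–6: 3.1461 km
4–5: 3.6099 km
7–8: 3.7334 km
4–8: 4.0278 km
5–8: 4.7687 km
6–7: 5.2296 km
5–7: 6.9481 km
4–7: 7.5995 km
Closest pair: 5–6 at 1.9818 km.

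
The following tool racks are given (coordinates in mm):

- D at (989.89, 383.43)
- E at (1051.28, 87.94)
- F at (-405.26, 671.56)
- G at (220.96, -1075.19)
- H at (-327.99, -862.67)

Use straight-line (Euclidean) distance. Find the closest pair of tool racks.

D and E

Pairwise distances:
D–E: √((61.39)² + (-295.49)²) = √(3768.7321 + 87314.3401) = 301.80 mm
G–H: √((-548.95)² + (212.52)²) = √(301346.1025 + 45164.7504) = 588.65 mm
D–F: √((-1395.15)² + (288.13)²) = √(1946443.5225 + 83018.8969) = 1424.59 mm
E–G: √((-830.32)² + (-1163.13)²) = √(689431.3024 + 1352871.3969) = 1429.09 mm
F–H: √((77.27)² + (-1534.23)²) = √(5970.6529 + 2353861.6929) = 1536.17 mm
E–F: √((-1456.54)² + (583.62)²) = √(2121508.7716 + 340612.3044) = 1569.11 mm
D–G: √((-768.93)² + (-1458.62)²) = √(591253.3449 + 2127572.3044) = 1648.89 mm
E–H: √((-1379.27)² + (-950.61)²) = √(1902385.7329 + 903659.3721) = 1675.13 mm
D–H: √((-1317.88)² + (-1246.10)²) = √(1736807.6944 + 1552765.2100) = 1813.72 mm
F–G: √((626.22)² + (-1746.75)²) = √(392151.4884 + 3051135.5625) = 1855.61 mm
Closest pair: D–E at 301.80 mm.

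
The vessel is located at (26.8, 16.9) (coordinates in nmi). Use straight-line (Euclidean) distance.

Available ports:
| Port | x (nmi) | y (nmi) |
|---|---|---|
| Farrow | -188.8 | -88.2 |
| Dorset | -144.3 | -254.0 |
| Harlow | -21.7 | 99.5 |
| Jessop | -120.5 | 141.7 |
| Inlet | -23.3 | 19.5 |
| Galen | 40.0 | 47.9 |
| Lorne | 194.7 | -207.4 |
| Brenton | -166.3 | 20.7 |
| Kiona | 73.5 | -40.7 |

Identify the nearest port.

Galen

Distances from (26.8, 16.9):
Farrow: √((-215.6)² + (-105.1)²) = √(46483.3600 + 11046.0100) = 239.85 nmi
Dorset: √((-171.1)² + (-270.9)²) = √(29275.2100 + 73386.8100) = 320.41 nmi
Harlow: √((-48.5)² + (82.6)²) = √(2352.2500 + 6822.7600) = 95.79 nmi
Jessop: √((-147.3)² + (124.8)²) = √(21697.2900 + 15575.0400) = 193.06 nmi
Inlet: √((-50.1)² + (2.6)²) = √(2510.0100 + 6.7600) = 50.17 nmi
Galen: √((13.2)² + (31.0)²) = √(174.2400 + 961.0000) = 33.69 nmi
Lorne: √((167.9)² + (-224.3)²) = √(28190.4100 + 50310.4900) = 280.18 nmi
Brenton: √((-193.1)² + (3.8)²) = √(37287.6100 + 14.4400) = 193.14 nmi
Kiona: √((46.7)² + (-57.6)²) = √(2180.8900 + 3317.7600) = 74.15 nmi
Minimum: Galen at 33.69 nmi.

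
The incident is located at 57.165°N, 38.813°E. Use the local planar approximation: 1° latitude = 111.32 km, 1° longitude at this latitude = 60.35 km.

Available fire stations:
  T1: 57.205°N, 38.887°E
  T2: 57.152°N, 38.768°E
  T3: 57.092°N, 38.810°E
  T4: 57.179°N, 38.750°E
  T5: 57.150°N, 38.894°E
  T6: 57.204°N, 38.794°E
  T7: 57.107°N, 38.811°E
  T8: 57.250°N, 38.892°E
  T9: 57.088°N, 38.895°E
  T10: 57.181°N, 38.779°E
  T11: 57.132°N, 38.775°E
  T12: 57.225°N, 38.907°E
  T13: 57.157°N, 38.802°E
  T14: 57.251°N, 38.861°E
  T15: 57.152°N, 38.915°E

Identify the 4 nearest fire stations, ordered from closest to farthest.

T13, T10, T2, T4

Distances from 57.165°N, 38.813°E:
T1: 6.306 km
T2: 3.077 km
T3: 8.128 km
T4: 4.109 km
T5: 5.166 km
T6: 4.490 km
T7: 6.458 km
T8: 10.595 km
T9: 9.898 km
T10: 2.717 km
T11: 4.331 km
T12: 8.763 km
T13: 1.111 km
T14: 10.002 km
T15: 6.324 km
Sorted: T13 (1.111 km) < T10 (2.717 km) < T2 (3.077 km) < T4 (4.109 km) < T11 (4.331 km) < T6 (4.490 km) < …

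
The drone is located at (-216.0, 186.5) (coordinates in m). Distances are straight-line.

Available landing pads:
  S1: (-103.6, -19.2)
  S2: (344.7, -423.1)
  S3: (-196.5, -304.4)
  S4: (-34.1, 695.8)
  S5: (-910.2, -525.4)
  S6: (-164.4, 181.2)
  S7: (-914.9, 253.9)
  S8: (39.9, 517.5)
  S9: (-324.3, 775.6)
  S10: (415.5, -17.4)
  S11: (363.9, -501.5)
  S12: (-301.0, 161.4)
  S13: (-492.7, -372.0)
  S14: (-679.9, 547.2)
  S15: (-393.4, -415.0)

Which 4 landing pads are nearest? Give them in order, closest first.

Distances from (-216.0, 186.5):
S1: 234.4 m
S2: 828.2 m
S3: 491.3 m
S4: 540.8 m
S5: 994.3 m
S6: 51.9 m
S7: 702.1 m
S8: 418.4 m
S9: 599.0 m
S10: 663.6 m
S11: 899.8 m
S12: 88.6 m
S13: 623.3 m
S14: 587.6 m
S15: 627.1 m
Sorted: S6 (51.9 m) < S12 (88.6 m) < S1 (234.4 m) < S8 (418.4 m) < S3 (491.3 m) < S4 (540.8 m) < …

S6, S12, S1, S8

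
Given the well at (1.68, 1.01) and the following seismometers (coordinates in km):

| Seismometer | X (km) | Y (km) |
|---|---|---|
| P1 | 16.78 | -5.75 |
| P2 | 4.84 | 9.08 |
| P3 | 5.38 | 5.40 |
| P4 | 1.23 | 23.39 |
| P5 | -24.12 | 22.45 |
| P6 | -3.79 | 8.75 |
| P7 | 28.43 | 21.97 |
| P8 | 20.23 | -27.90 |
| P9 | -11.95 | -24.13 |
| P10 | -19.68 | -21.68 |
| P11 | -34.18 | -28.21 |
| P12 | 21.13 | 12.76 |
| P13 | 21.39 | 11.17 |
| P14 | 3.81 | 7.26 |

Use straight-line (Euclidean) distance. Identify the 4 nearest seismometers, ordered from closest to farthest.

P3, P14, P2, P6

Distances from (1.68, 1.01):
P1: √((15.10)² + (-6.76)²) = √(228.0100 + 45.6976) = 16.54 km
P2: √((3.16)² + (8.07)²) = √(9.9856 + 65.1249) = 8.67 km
P3: √((3.70)² + (4.39)²) = √(13.6900 + 19.2721) = 5.74 km
P4: √((-0.45)² + (22.38)²) = √(0.2025 + 500.8644) = 22.38 km
P5: √((-25.80)² + (21.44)²) = √(665.6400 + 459.6736) = 33.55 km
P6: √((-5.47)² + (7.74)²) = √(29.9209 + 59.9076) = 9.48 km
P7: √((26.75)² + (20.96)²) = √(715.5625 + 439.3216) = 33.98 km
P8: √((18.55)² + (-28.91)²) = √(344.1025 + 835.7881) = 34.35 km
P9: √((-13.63)² + (-25.14)²) = √(185.7769 + 632.0196) = 28.60 km
P10: √((-21.36)² + (-22.69)²) = √(456.2496 + 514.8361) = 31.16 km
P11: √((-35.86)² + (-29.22)²) = √(1285.9396 + 853.8084) = 46.26 km
P12: √((19.45)² + (11.75)²) = √(378.3025 + 138.0625) = 22.72 km
P13: √((19.71)² + (10.16)²) = √(388.4841 + 103.2256) = 22.17 km
P14: √((2.13)² + (6.25)²) = √(4.5369 + 39.0625) = 6.60 km
Sorted: P3 (5.74 km) < P14 (6.60 km) < P2 (8.67 km) < P6 (9.48 km) < P1 (16.54 km) < P13 (22.17 km) < …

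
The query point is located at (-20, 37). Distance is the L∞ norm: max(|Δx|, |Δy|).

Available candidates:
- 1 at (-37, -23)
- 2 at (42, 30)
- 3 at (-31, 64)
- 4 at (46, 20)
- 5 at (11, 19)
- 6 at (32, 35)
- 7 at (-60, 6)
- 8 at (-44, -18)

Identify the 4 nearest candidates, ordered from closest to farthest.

3, 5, 7, 6

Distances from (-20, 37):
1: max(|-17|, |-60|) = 60
2: max(|62|, |-7|) = 62
3: max(|-11|, |27|) = 27
4: max(|66|, |-17|) = 66
5: max(|31|, |-18|) = 31
6: max(|52|, |-2|) = 52
7: max(|-40|, |-31|) = 40
8: max(|-24|, |-55|) = 55
Sorted: 3 (27) < 5 (31) < 7 (40) < 6 (52) < 8 (55) < 1 (60) < …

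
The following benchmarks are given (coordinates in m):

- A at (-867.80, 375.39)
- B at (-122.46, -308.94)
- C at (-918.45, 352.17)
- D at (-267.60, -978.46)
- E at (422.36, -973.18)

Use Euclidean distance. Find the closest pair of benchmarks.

A and C

Pairwise distances:
A–B: √((745.34)² + (-684.33)²) = √(555531.7156 + 468307.5489) = 1011.85 m
A–C: √((-50.65)² + (-23.22)²) = √(2565.4225 + 539.1684) = 55.72 m
A–D: √((600.20)² + (-1353.85)²) = √(360240.0400 + 1832909.8225) = 1480.93 m
A–E: √((1290.16)² + (-1348.57)²) = √(1664512.8256 + 1818641.0449) = 1866.32 m
B–C: √((-795.99)² + (661.11)²) = √(633600.0801 + 437066.4321) = 1034.73 m
B–D: √((-145.14)² + (-669.52)²) = √(21065.6196 + 448257.0304) = 685.07 m
B–E: √((544.82)² + (-664.24)²) = √(296828.8324 + 441214.7776) = 859.09 m
C–D: √((650.85)² + (-1330.63)²) = √(423605.7225 + 1770576.1969) = 1481.28 m
C–E: √((1340.81)² + (-1325.35)²) = √(1797771.4561 + 1756552.6225) = 1885.29 m
D–E: √((689.96)² + (5.28)²) = √(476044.8016 + 27.8784) = 689.98 m
Closest pair: A–C at 55.72 m.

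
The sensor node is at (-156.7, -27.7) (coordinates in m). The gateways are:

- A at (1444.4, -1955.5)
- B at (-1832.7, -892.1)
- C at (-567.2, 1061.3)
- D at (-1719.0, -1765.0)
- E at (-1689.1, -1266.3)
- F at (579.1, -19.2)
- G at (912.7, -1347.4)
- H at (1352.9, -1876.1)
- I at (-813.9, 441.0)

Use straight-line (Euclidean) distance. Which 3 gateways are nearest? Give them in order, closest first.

Distances from (-156.7, -27.7):
A: √((1601.1)² + (-1927.8)²) = √(2563521.210 + 3716412.840) = 2506.0 m
B: √((-1676.0)² + (-864.4)²) = √(2808976.000 + 747187.360) = 1885.8 m
C: √((-410.5)² + (1089.0)²) = √(168510.250 + 1185921.000) = 1163.8 m
D: √((-1562.3)² + (-1737.3)²) = √(2440781.290 + 3018211.290) = 2336.4 m
E: √((-1532.4)² + (-1238.6)²) = √(2348249.760 + 1534129.960) = 1970.4 m
F: √((735.8)² + (8.5)²) = √(541401.640 + 72.250) = 735.8 m
G: √((1069.4)² + (-1319.7)²) = √(1143616.360 + 1741608.090) = 1698.6 m
H: √((1509.6)² + (-1848.4)²) = √(2278892.160 + 3416582.560) = 2386.5 m
I: √((-657.2)² + (468.7)²) = √(431911.840 + 219679.690) = 807.2 m
Sorted: F (735.8 m) < I (807.2 m) < C (1163.8 m) < G (1698.6 m) < B (1885.8 m) < …

F, I, C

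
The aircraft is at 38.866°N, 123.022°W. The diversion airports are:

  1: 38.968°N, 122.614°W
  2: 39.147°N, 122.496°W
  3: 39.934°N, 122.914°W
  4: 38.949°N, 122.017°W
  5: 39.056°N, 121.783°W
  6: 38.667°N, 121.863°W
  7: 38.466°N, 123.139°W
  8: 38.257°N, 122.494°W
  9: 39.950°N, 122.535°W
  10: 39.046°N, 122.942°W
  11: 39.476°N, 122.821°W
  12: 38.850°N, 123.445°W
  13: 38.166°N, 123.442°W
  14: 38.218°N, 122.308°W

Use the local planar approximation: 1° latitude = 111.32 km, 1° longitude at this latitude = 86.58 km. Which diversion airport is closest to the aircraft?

10

Distances from 38.866°N, 123.022°W:
1: √((0.102·111.32)² + (0.408·86.58)²) = √(128.92785 + 1247.83019) = 37.105 km
2: √((0.281·111.32)² + (0.526·86.58)²) = √(978.49596 + 2073.98997) = 55.249 km
3: √((1.068·111.32)² + (0.108·86.58)²) = √(14134.77503 + 87.43447) = 119.257 km
4: √((0.083·111.32)² + (1.005·86.58)²) = √(85.36947 + 7571.24477) = 87.502 km
5: √((0.190·111.32)² + (1.239·86.58)²) = √(447.35634 + 11507.41500) = 109.338 km
6: √((-0.199·111.32)² + (1.159·86.58)²) = √(490.74123 + 10069.36387) = 102.762 km
7: √((-0.400·111.32)² + (-0.117·86.58)²) = √(1982.74278 + 102.61406) = 45.666 km
8: √((-0.609·111.32)² + (0.528·86.58)²) = √(4596.01017 + 2089.79174) = 81.767 km
9: √((1.084·111.32)² + (0.487·86.58)²) = √(14561.46128 + 1777.84169) = 127.825 km
10: √((0.180·111.32)² + (0.080·86.58)²) = √(401.50541 + 47.97502) = 21.201 km
11: √((0.610·111.32)² + (0.201·86.58)²) = √(4611.11619 + 302.84979) = 70.100 km
12: √((-0.016·111.32)² + (-0.423·86.58)²) = √(3.17239 + 1341.26903) = 36.667 km
13: √((-0.700·111.32)² + (-0.420·86.58)²) = √(6072.14978 + 1322.31140) = 85.991 km
14: √((-0.648·111.32)² + (0.714·86.58)²) = √(5203.51016 + 3821.47996) = 95.000 km
Minimum: 10 at 21.201 km.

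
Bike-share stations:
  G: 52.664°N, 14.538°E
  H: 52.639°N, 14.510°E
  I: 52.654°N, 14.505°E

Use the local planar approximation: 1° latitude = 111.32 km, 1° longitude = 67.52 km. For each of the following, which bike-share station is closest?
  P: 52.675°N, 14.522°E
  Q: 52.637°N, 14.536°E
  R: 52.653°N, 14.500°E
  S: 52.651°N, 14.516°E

P→G; Q→H; R→I; S→I

P at 52.675°N, 14.522°E:
  G: √((-0.011·111.32)² + (0.016·67.52)²) = √(1.49945 + 1.16709) = 1.633 km
  H: √((-0.036·111.32)² + (-0.012·67.52)²) = √(16.06022 + 0.65649) = 4.089 km
  I: √((-0.021·111.32)² + (-0.017·67.52)²) = √(5.46493 + 1.31754) = 2.604 km
  → nearest: G (1.633 km)
Q at 52.637°N, 14.536°E:
  G: √((0.027·111.32)² + (0.002·67.52)²) = √(9.03387 + 0.01824) = 3.009 km
  H: √((0.002·111.32)² + (-0.026·67.52)²) = √(0.04957 + 3.08185) = 1.770 km
  I: √((0.017·111.32)² + (-0.031·67.52)²) = √(3.58133 + 4.38115) = 2.822 km
  → nearest: H (1.770 km)
R at 52.653°N, 14.500°E:
  G: √((0.011·111.32)² + (0.038·67.52)²) = √(1.49945 + 6.58312) = 2.843 km
  H: √((-0.014·111.32)² + (0.010·67.52)²) = √(2.42886 + 0.45590) = 1.698 km
  I: √((0.001·111.32)² + (0.005·67.52)²) = √(0.01239 + 0.11397) = 0.355 km
  → nearest: I (0.355 km)
S at 52.651°N, 14.516°E:
  G: √((0.013·111.32)² + (0.022·67.52)²) = √(2.09427 + 2.20653) = 2.074 km
  H: √((-0.012·111.32)² + (-0.006·67.52)²) = √(1.78447 + 0.16412) = 1.396 km
  I: √((0.003·111.32)² + (-0.011·67.52)²) = √(0.11153 + 0.55163) = 0.814 km
  → nearest: I (0.814 km)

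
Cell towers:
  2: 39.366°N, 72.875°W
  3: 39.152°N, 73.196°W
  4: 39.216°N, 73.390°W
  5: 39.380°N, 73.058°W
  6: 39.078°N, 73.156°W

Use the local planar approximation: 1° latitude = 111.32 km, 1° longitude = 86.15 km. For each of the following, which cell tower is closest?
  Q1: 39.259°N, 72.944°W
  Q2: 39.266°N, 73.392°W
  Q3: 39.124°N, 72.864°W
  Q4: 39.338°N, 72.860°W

Q1→2; Q2→4; Q3→6; Q4→2

Q1 at 39.259°N, 72.944°W:
  2: √((0.107·111.32)² + (0.069·86.15)²) = √(141.87764 + 35.33530) = 13.312 km
  3: √((-0.107·111.32)² + (-0.252·86.15)²) = √(141.87764 + 471.31542) = 24.763 km
  4: √((-0.043·111.32)² + (-0.446·86.15)²) = √(22.91307 + 1476.31924) = 38.720 km
  5: √((0.121·111.32)² + (-0.114·86.15)²) = √(181.43336 + 96.45401) = 16.670 km
  6: √((-0.181·111.32)² + (-0.212·86.15)²) = √(405.97898 + 333.56639) = 27.195 km
  → nearest: 2 (13.312 km)
Q2 at 39.266°N, 73.392°W:
  2: √((0.100·111.32)² + (0.517·86.15)²) = √(123.92142 + 1983.77151) = 45.910 km
  3: √((-0.114·111.32)² + (0.196·86.15)²) = √(161.04828 + 285.11673) = 21.123 km
  4: √((-0.050·111.32)² + (0.002·86.15)²) = √(30.98036 + 0.02969) = 5.569 km
  5: √((0.114·111.32)² + (0.334·86.15)²) = √(161.04828 + 827.94883) = 31.448 km
  6: √((-0.188·111.32)² + (0.236·86.15)²) = √(437.98788 + 413.36583) = 29.178 km
  → nearest: 4 (5.569 km)
Q3 at 39.124°N, 72.864°W:
  2: √((0.242·111.32)² + (-0.011·86.15)²) = √(725.73343 + 0.89804) = 26.956 km
  3: √((0.028·111.32)² + (-0.332·86.15)²) = √(9.71544 + 818.06296) = 28.771 km
  4: √((0.092·111.32)² + (-0.526·86.15)²) = √(104.88709 + 2053.44016) = 46.458 km
  5: √((0.256·111.32)² + (-0.194·86.15)²) = √(812.13144 + 279.32771) = 33.037 km
  6: √((-0.046·111.32)² + (-0.292·86.15)²) = √(26.22177 + 632.81427) = 25.672 km
  → nearest: 6 (25.672 km)
Q4 at 39.338°N, 72.860°W:
  2: √((0.028·111.32)² + (-0.015·86.15)²) = √(9.71544 + 1.66991) = 3.374 km
  3: √((-0.186·111.32)² + (-0.336·86.15)²) = √(428.71856 + 837.89407) = 35.590 km
  4: √((-0.122·111.32)² + (-0.530·86.15)²) = √(184.44465 + 2084.78994) = 47.636 km
  5: √((0.042·111.32)² + (-0.198·86.15)²) = √(21.85974 + 290.96513) = 17.687 km
  6: √((-0.260·111.32)² + (-0.296·86.15)²) = √(837.70883 + 650.27040) = 38.574 km
  → nearest: 2 (3.374 km)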